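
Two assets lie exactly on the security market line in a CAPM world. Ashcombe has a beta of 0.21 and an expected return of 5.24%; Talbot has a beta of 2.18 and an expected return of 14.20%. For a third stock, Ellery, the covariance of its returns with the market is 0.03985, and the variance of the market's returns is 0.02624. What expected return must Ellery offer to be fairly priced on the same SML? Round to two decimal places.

MRP = (14.20% − 5.24%) / (2.18 − 0.21) = 4.5482%
R_f = 5.24% − 0.21 × 4.5482% = 4.2849%
β_Ellery = Cov / Var(R_m) = 0.03985 / 0.02624 = 1.5187
E(R_Ellery) = R_f + β × MRP = 4.2849% + 1.5187 × 4.5482% = 11.19%

11.19%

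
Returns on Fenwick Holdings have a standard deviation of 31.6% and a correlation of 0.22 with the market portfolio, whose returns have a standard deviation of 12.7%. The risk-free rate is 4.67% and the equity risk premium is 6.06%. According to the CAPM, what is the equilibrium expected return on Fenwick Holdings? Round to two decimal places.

7.99%

β = ρ × σ_i / σ_m = 0.22 × 31.6% / 12.7% = 0.5474
E(R) = 4.67% + 0.5474 × 6.06% = 7.99%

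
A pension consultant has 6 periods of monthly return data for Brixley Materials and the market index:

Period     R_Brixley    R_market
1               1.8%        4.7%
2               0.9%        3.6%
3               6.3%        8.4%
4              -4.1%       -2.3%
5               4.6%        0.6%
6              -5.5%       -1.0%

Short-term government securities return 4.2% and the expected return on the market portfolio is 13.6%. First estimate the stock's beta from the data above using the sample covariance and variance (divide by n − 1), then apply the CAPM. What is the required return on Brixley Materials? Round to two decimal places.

Mean R_i = (1.8 + 0.9 + 6.3 − 4.1 + 4.6 − 5.5) / 6 = 0.6667%
Mean R_m = (4.7 + 3.6 + 8.4 − 2.3 + 0.6 − 1.0) / 6 = 2.3333%
Σ(R_i − R̄_i)(R_m − R̄_m) = 72.9767  ⇒  Cov = 72.9767 / 5 = 14.5953
Σ(R_m − R̄_m)² = 79.5933  ⇒  Var(R_m) = 79.5933 / 5 = 15.9187
β = Cov / Var(R_m) = 14.5953 / 15.9187 = 0.9169
MRP = 13.6% − 4.2% = 9.40%
E(R) = R_f + β × MRP = 4.2% + 0.9169 × 9.4% = 12.82%

12.82%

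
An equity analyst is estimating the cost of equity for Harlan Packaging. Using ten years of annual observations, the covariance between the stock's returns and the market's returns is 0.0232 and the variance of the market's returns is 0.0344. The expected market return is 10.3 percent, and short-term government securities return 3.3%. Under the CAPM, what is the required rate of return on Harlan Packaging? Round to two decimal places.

β = Cov(R_i, R_m) / Var(R_m) = 0.0232 / 0.0344 = 0.6744
MRP = 10.3% − 3.3% = 7.00%
E(R) = R_f + β × MRP = 3.3% + 0.6744 × 7.0% = 8.02%

8.02%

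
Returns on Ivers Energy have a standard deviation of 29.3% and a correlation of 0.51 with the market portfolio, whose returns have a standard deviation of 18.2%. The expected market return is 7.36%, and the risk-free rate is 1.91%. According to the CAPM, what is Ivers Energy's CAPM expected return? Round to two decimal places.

β = ρ × σ_i / σ_m = 0.51 × 29.3% / 18.2% = 0.8210
MRP = 7.36% − 1.91% = 5.45%
E(R) = 1.91% + 0.8210 × 5.45% = 6.38%

6.38%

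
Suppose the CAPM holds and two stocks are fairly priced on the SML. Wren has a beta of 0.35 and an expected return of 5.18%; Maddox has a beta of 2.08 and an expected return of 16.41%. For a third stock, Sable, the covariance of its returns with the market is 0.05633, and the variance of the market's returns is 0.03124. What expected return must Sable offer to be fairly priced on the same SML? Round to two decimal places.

MRP = (16.41% − 5.18%) / (2.08 − 0.35) = 6.4913%
R_f = 5.18% − 0.35 × 6.4913% = 2.9080%
β_Sable = Cov / Var(R_m) = 0.05633 / 0.03124 = 1.8031
E(R_Sable) = R_f + β × MRP = 2.9080% + 1.8031 × 6.4913% = 14.61%

14.61%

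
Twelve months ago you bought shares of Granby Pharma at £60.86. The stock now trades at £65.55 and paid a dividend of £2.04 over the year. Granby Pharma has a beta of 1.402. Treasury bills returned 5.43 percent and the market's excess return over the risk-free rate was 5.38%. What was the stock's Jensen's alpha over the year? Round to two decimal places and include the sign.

Realised HPR = (P1 + D1 − P0) / P0 = (65.55 + 2.04 − 60.86) / 60.86 = 6.73 / 60.86 = 11.0582%
CAPM required = R_f + β·MRP = 5.43% + 1.402 × 5.38% = 12.97276%
α = realised − required = 11.0582% − 12.97276% = -1.91%

-1.91%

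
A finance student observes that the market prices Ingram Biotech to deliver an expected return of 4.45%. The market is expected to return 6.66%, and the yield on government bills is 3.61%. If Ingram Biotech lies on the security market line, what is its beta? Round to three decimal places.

0.275

MRP = 6.66% − 3.61% = 3.05%
β = (E(R) − R_f) / MRP = (4.45% − 3.61%) / 3.05% = 0.84% / 3.05% = 0.275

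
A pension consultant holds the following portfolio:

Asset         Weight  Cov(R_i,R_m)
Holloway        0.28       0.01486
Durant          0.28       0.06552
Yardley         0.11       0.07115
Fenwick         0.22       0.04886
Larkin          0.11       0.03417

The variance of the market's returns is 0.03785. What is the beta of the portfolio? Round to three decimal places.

1.185

β_Holloway = 0.01486 / 0.03785 = 0.3926
β_Durant = 0.06552 / 0.03785 = 1.7310
β_Yardley = 0.07115 / 0.03785 = 1.8798
β_Fenwick = 0.04886 / 0.03785 = 1.2909
β_Larkin = 0.03417 / 0.03785 = 0.9028
β_P = Σ w_i β_i = 0.28×0.3926 + 0.28×1.7310 + 0.11×1.8798 + 0.22×1.2909 + 0.11×0.9028 = 1.1847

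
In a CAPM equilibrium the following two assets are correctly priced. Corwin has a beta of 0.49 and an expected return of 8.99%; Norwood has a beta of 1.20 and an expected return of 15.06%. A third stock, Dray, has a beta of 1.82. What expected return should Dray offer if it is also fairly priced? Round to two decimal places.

20.36%

MRP (SML slope) = (15.06% − 8.99%) / (1.20 − 0.49) = 6.07% / 0.71 = 8.5493%
R_f (intercept) = 8.99% − 0.49 × 8.5493% = 4.8008%
E(R_Dray) = R_f + β × MRP = 4.8008% + 1.82 × 8.5493% = 20.36%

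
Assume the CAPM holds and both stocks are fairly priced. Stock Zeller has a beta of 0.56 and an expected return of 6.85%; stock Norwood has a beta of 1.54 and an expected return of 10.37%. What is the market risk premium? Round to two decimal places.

Both satisfy E(R) = R_f + β·MRP, so the slope of the SML is
MRP = (10.37% − 6.85%) / (1.54 − 0.56) = 3.52% / 0.98 = 3.5918%

3.59%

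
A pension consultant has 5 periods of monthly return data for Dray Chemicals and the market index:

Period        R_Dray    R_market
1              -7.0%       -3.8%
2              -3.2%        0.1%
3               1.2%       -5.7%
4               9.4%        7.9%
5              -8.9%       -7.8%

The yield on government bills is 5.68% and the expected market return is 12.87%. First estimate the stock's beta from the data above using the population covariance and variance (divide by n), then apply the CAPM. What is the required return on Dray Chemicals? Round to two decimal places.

12.61%

Mean R_i = (-7.0 − 3.2 + 1.2 + 9.4 − 8.9) / 5 = -1.7000%
Mean R_m = (-3.8 + 0.1 − 5.7 + 7.9 − 7.8) / 5 = -1.8600%
Σ(R_i − R̄_i)(R_m − R̄_m) = 147.3100  ⇒  Cov = 147.3100 / 5 = 29.4620
Σ(R_m − R̄_m)² = 152.8920  ⇒  Var(R_m) = 152.8920 / 5 = 30.5784
β = Cov / Var(R_m) = 29.4620 / 30.5784 = 0.9635
MRP = 12.87% − 5.68% = 7.19%
E(R) = R_f + β × MRP = 5.68% + 0.9635 × 7.19% = 12.61%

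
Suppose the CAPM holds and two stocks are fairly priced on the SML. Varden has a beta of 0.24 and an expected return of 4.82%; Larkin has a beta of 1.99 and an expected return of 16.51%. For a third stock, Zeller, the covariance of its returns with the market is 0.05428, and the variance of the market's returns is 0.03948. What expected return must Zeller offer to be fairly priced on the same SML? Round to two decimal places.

12.40%

MRP = (16.51% − 4.82%) / (1.99 − 0.24) = 6.6800%
R_f = 4.82% − 0.24 × 6.6800% = 3.2168%
β_Zeller = Cov / Var(R_m) = 0.05428 / 0.03948 = 1.3749
E(R_Zeller) = R_f + β × MRP = 3.2168% + 1.3749 × 6.6800% = 12.40%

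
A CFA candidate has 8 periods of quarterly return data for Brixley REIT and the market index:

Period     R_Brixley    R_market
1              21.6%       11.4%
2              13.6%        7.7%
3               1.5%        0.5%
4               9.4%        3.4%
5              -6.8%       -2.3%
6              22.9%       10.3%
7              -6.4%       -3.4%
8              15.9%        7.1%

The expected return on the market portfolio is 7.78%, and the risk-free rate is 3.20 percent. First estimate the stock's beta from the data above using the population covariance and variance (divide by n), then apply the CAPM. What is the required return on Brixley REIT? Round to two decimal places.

12.59%

Mean R_i = (21.6 + 13.6 + 1.5 + 9.4 − 6.8 + 22.9 − 6.4 + 15.9) / 8 = 8.9625%
Mean R_m = (11.4 + 7.7 + 0.5 + 3.4 − 2.3 + 10.3 − 3.4 + 7.1) / 8 = 4.3375%
Σ(R_i − R̄_i)(R_m − R̄_m) = 458.8313  ⇒  Cov = 458.8313 / 8 = 57.3539
Σ(R_m − R̄_m)² = 223.8988  ⇒  Var(R_m) = 223.8988 / 8 = 27.9874
β = Cov / Var(R_m) = 57.3539 / 27.9874 = 2.0493
MRP = 7.78% − 3.20% = 4.58%
E(R) = R_f + β × MRP = 3.20% + 2.0493 × 4.58% = 12.59%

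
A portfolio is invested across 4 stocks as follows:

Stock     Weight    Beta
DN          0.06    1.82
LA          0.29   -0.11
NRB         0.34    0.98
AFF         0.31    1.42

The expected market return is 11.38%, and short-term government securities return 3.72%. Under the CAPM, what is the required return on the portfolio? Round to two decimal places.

β_P = Σ w_i β_i = 0.06×1.82 + 0.29×-0.11 + 0.34×0.98 + 0.31×1.42 = 0.8507
MRP = 11.38% − 3.72% = 7.66%
E(R_P) = R_f + β_P × MRP = 3.72% + 0.8507 × 7.66% = 10.24%

10.24%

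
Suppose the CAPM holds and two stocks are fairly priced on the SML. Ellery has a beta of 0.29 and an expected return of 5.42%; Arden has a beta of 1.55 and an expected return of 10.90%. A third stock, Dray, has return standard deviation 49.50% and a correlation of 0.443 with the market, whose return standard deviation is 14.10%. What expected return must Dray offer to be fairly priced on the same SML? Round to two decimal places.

10.92%

MRP = (10.90% − 5.42%) / (1.55 − 0.29) = 4.3492%
R_f = 5.42% − 0.29 × 4.3492% = 4.1587%
β_Dray = ρ·σ_i/σ_m = 0.443 × 49.50 / 14.10 = 1.5552
E(R_Dray) = R_f + β × MRP = 4.1587% + 1.5552 × 4.3492% = 10.92%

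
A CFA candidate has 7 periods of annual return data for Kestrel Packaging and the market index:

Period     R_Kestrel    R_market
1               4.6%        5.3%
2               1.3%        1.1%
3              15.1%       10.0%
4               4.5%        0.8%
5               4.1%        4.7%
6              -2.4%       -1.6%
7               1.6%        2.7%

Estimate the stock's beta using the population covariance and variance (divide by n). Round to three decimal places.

Mean R_i = (4.6 + 1.3 + 15.1 + 4.5 + 4.1 − 2.4 + 1.6) / 7 = 4.1143%
Mean R_m = (5.3 + 1.1 + 10.0 + 0.8 + 4.7 − 1.6 + 2.7) / 7 = 3.2857%
Σ(R_i − R̄_i)(R_m − R̄_m) = 113.2114  ⇒  Cov = 113.2114 / 7 = 16.1731
Σ(R_m − R̄_m)² = 86.3086  ⇒  Var(R_m) = 86.3086 / 7 = 12.3298
β = Cov / Var(R_m) = 16.1731 / 12.3298 = 1.3117

1.312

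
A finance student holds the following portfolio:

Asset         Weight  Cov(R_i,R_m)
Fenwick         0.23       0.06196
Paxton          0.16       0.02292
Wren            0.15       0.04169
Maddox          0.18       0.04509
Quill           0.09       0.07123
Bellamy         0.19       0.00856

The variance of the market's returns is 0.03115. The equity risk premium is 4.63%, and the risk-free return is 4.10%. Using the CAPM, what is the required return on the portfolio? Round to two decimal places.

β_Fenwick = 0.06196 / 0.03115 = 1.9891
β_Paxton = 0.02292 / 0.03115 = 0.7358
β_Wren = 0.04169 / 0.03115 = 1.3384
β_Maddox = 0.04509 / 0.03115 = 1.4475
β_Quill = 0.07123 / 0.03115 = 2.2867
β_Bellamy = 0.00856 / 0.03115 = 0.2748
β_P = Σ w_i β_i = 0.23×1.9891 + 0.16×0.7358 + 0.15×1.3384 + 0.18×1.4475 + 0.09×2.2867 + 0.19×0.2748 = 1.2945
E(R_P) = R_f + β_P × MRP = 4.10% + 1.2945 × 4.63% = 10.09%

10.09%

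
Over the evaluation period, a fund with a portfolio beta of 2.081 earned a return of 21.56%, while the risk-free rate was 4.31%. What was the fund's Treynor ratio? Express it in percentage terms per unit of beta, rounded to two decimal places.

Treynor = (R_P − R_f) / β_P = (21.56% − 4.31%) / 2.0810 = 17.25% / 2.0810 = 8.29%

8.29%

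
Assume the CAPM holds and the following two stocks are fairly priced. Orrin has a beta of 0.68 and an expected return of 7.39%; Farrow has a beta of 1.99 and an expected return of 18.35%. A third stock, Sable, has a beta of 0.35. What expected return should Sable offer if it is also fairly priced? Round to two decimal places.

4.63%

MRP (SML slope) = (18.35% − 7.39%) / (1.99 − 0.68) = 10.96% / 1.31 = 8.3664%
R_f (intercept) = 7.39% − 0.68 × 8.3664% = 1.7008%
E(R_Sable) = R_f + β × MRP = 1.7008% + 0.35 × 8.3664% = 4.63%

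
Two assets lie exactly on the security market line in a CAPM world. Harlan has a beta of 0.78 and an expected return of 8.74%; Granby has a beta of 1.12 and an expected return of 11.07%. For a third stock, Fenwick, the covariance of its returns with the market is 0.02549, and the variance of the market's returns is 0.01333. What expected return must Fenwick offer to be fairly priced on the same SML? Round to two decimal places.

16.50%

MRP = (11.07% − 8.74%) / (1.12 − 0.78) = 6.8529%
R_f = 8.74% − 0.78 × 6.8529% = 3.3947%
β_Fenwick = Cov / Var(R_m) = 0.02549 / 0.01333 = 1.9122
E(R_Fenwick) = R_f + β × MRP = 3.3947% + 1.9122 × 6.8529% = 16.50%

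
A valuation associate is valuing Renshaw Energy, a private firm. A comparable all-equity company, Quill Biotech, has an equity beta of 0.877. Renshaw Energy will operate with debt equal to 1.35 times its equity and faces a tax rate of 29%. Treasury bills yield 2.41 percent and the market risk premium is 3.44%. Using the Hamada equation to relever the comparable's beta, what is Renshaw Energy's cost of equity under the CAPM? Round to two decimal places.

8.32%

β_L = β_U × [1 + (1 − t)(D/E)] = 0.877 × [1 + (1 − 0.29) × 1.35]
    = 0.877 × [1 + 0.71 × 1.35] = 0.877 × 1.9585 = 1.7176
E(R) = R_f + β_L × MRP = 2.41% + 1.7176 × 3.44% = 8.32%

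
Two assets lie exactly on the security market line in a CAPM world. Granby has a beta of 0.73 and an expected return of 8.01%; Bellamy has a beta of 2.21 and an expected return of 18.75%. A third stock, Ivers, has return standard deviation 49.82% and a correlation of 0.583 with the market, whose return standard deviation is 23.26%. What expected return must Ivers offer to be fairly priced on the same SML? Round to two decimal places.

MRP = (18.75% − 8.01%) / (2.21 − 0.73) = 7.2568%
R_f = 8.01% − 0.73 × 7.2568% = 2.7125%
β_Ivers = ρ·σ_i/σ_m = 0.583 × 49.82 / 23.26 = 1.2487
E(R_Ivers) = R_f + β × MRP = 2.7125% + 1.2487 × 7.2568% = 11.77%

11.77%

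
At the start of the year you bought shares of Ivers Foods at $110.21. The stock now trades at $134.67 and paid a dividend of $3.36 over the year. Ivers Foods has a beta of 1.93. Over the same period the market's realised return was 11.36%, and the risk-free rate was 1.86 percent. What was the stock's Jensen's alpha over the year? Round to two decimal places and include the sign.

+5.05%

Realised HPR = (P1 + D1 − P0) / P0 = (134.67 + 3.36 − 110.21) / 110.21 = 27.82 / 110.21 = 25.2427%
MRP = 11.36% − 1.86% = 9.50%
CAPM required = R_f + β·MRP = 1.86% + 1.93 × 9.50% = 20.1950%
α = realised − required = 25.2427% − 20.1950% = +5.05%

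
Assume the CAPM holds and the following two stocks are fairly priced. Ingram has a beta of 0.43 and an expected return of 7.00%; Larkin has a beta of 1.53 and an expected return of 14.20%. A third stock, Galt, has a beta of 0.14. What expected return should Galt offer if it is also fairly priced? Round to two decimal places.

5.10%

MRP (SML slope) = (14.20% − 7.00%) / (1.53 − 0.43) = 7.20% / 1.10 = 6.5455%
R_f (intercept) = 7.00% − 0.43 × 6.5455% = 4.1854%
E(R_Galt) = R_f + β × MRP = 4.1854% + 0.14 × 6.5455% = 5.10%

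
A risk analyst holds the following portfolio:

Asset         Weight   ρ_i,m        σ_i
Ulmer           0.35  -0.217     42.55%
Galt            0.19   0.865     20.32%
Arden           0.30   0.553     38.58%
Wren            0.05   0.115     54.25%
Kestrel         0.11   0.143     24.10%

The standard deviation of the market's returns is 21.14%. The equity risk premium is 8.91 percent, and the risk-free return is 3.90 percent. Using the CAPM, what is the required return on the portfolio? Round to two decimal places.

6.93%

β_Ulmer = -0.217 × 42.55% / 21.14% = -0.4368
β_Galt = 0.865 × 20.32% / 21.14% = 0.8314
β_Arden = 0.553 × 38.58% / 21.14% = 1.0092
β_Wren = 0.115 × 54.25% / 21.14% = 0.2951
β_Kestrel = 0.143 × 24.10% / 21.14% = 0.1630
β_P = Σ w_i β_i = 0.35×-0.4368 + 0.19×0.8314 + 0.30×1.0092 + 0.05×0.2951 + 0.11×0.1630 = 0.3405
E(R_P) = R_f + β_P × MRP = 3.90% + 0.3405 × 8.91% = 6.93%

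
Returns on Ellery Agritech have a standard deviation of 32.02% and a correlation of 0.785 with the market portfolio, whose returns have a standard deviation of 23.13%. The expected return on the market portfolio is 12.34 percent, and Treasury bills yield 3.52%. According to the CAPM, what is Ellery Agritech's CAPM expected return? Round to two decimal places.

β = ρ × σ_i / σ_m = 0.785 × 32.02% / 23.13% = 1.0867
MRP = 12.34% − 3.52% = 8.82%
E(R) = 3.52% + 1.0867 × 8.82% = 13.10%

13.10%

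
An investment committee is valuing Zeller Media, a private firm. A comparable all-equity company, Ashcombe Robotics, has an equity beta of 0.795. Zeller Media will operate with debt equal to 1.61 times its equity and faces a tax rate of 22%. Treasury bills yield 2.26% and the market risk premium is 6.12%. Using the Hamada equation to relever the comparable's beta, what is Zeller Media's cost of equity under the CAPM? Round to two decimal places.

β_L = β_U × [1 + (1 − t)(D/E)] = 0.795 × [1 + (1 − 0.22) × 1.61]
    = 0.795 × [1 + 0.78 × 1.61] = 0.795 × 2.2558 = 1.7934
E(R) = R_f + β_L × MRP = 2.26% + 1.7934 × 6.12% = 13.24%

13.24%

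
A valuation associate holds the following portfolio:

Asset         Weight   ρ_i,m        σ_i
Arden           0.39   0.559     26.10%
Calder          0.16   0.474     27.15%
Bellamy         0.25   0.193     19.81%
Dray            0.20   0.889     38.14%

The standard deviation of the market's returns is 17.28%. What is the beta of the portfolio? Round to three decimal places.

β_Arden = 0.559 × 26.10% / 17.28% = 0.8443
β_Calder = 0.474 × 27.15% / 17.28% = 0.7447
β_Bellamy = 0.193 × 19.81% / 17.28% = 0.2213
β_Dray = 0.889 × 38.14% / 17.28% = 1.9622
β_P = Σ w_i β_i = 0.39×0.8443 + 0.16×0.7447 + 0.25×0.2213 + 0.20×1.9622 = 0.8962

0.896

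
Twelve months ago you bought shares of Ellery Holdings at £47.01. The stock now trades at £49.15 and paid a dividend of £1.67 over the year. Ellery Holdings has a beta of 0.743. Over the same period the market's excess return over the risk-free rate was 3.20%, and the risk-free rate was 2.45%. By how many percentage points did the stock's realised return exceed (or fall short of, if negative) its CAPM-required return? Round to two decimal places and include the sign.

+3.28%

Realised HPR = (P1 + D1 − P0) / P0 = (49.15 + 1.67 − 47.01) / 47.01 = 3.81 / 47.01 = 8.1047%
CAPM required = R_f + β·MRP = 2.45% + 0.743 × 3.20% = 4.82760%
α = realised − required = 8.1047% − 4.82760% = +3.28%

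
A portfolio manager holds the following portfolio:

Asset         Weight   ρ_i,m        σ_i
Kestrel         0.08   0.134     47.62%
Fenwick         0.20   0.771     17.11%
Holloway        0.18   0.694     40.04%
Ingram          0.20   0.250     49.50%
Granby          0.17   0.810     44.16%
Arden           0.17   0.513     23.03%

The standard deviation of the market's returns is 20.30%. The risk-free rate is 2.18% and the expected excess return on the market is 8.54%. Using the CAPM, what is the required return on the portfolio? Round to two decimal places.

10.05%

β_Kestrel = 0.134 × 47.62% / 20.30% = 0.3143
β_Fenwick = 0.771 × 17.11% / 20.30% = 0.6498
β_Holloway = 0.694 × 40.04% / 20.30% = 1.3689
β_Ingram = 0.250 × 49.50% / 20.30% = 0.6096
β_Granby = 0.810 × 44.16% / 20.30% = 1.7620
β_Arden = 0.513 × 23.03% / 20.30% = 0.5820
β_P = Σ w_i β_i = 0.08×0.3143 + 0.20×0.6498 + 0.18×1.3689 + 0.20×0.6096 + 0.17×1.7620 + 0.17×0.5820 = 0.9219
E(R_P) = R_f + β_P × MRP = 2.18% + 0.9219 × 8.54% = 10.05%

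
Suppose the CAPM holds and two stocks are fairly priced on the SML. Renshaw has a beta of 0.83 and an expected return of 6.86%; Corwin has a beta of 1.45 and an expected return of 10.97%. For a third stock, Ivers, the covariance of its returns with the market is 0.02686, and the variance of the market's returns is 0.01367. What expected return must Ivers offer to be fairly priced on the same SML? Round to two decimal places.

14.38%

MRP = (10.97% − 6.86%) / (1.45 − 0.83) = 6.6290%
R_f = 6.86% − 0.83 × 6.6290% = 1.3579%
β_Ivers = Cov / Var(R_m) = 0.02686 / 0.01367 = 1.9649
E(R_Ivers) = R_f + β × MRP = 1.3579% + 1.9649 × 6.6290% = 14.38%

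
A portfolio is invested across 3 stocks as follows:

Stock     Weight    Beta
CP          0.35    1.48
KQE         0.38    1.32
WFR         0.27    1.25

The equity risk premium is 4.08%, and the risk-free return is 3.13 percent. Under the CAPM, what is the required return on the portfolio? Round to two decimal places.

β_P = Σ w_i β_i = 0.35×1.48 + 0.38×1.32 + 0.27×1.25 = 1.3571
E(R_P) = R_f + β_P × MRP = 3.13% + 1.3571 × 4.08% = 8.67%

8.67%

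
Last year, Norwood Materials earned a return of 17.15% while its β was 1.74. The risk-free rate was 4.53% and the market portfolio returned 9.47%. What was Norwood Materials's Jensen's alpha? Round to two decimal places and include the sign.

Market excess return = 9.47% − 4.53% = 4.94%
CAPM benchmark = R_f + β(R_m − R_f) = 4.53% + 1.74 × 4.94% = 13.1256%
α = actual − benchmark = 17.15% − 13.1256% = +4.02%

+4.02%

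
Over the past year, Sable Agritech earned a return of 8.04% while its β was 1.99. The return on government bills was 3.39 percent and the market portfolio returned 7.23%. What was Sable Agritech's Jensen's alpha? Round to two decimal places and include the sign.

-2.99%

Market excess return = 7.23% − 3.39% = 3.84%
CAPM benchmark = R_f + β(R_m − R_f) = 3.39% + 1.99 × 3.84% = 11.0316%
α = actual − benchmark = 8.04% − 11.0316% = -2.99%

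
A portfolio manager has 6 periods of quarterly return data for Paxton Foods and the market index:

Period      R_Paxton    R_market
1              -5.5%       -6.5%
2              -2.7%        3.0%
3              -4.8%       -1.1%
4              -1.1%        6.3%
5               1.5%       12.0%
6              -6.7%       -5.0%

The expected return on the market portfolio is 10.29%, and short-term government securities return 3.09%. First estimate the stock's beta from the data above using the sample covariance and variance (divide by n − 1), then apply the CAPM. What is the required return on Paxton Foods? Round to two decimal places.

Mean R_i = (-5.5 − 2.7 − 4.8 − 1.1 + 1.5 − 6.7) / 6 = -3.2167%
Mean R_m = (-6.5 + 3.0 − 1.1 + 6.3 + 12.0 − 5.0) / 6 = 1.4500%
Σ(R_i − R̄_i)(R_m − R̄_m) = 105.4850  ⇒  Cov = 105.4850 / 5 = 21.0970
Σ(R_m − R̄_m)² = 248.5350  ⇒  Var(R_m) = 248.5350 / 5 = 49.7070
β = Cov / Var(R_m) = 21.0970 / 49.7070 = 0.4244
MRP = 10.29% − 3.09% = 7.20%
E(R) = R_f + β × MRP = 3.09% + 0.4244 × 7.20% = 6.15%

6.15%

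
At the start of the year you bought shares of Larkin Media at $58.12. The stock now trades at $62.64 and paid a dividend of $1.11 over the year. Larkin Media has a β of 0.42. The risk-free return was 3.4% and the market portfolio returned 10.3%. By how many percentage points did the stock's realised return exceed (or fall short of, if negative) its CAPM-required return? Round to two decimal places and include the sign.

Realised HPR = (P1 + D1 − P0) / P0 = (62.64 + 1.11 − 58.12) / 58.12 = 5.63 / 58.12 = 9.6869%
MRP = 10.3% − 3.4% = 6.90%
CAPM required = R_f + β·MRP = 3.4% + 0.42 × 6.9% = 6.2980%
α = realised − required = 9.6869% − 6.2980% = +3.39%

+3.39%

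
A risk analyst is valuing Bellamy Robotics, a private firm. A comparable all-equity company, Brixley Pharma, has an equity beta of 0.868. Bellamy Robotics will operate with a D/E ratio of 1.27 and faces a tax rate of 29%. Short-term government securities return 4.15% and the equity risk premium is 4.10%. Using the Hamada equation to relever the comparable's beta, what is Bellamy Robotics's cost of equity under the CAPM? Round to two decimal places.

β_L = β_U × [1 + (1 − t)(D/E)] = 0.868 × [1 + (1 − 0.29) × 1.27]
    = 0.868 × [1 + 0.71 × 1.27] = 0.868 × 1.9017 = 1.6507
E(R) = R_f + β_L × MRP = 4.15% + 1.6507 × 4.10% = 10.92%

10.92%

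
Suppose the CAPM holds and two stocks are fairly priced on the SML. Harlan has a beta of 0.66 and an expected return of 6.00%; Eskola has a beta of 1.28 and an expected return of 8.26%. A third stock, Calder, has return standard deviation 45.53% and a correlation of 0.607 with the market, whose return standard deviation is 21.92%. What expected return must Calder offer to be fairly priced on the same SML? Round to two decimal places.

8.19%

MRP = (8.26% − 6.00%) / (1.28 − 0.66) = 3.6452%
R_f = 6.00% − 0.66 × 3.6452% = 3.5942%
β_Calder = ρ·σ_i/σ_m = 0.607 × 45.53 / 21.92 = 1.2608
E(R_Calder) = R_f + β × MRP = 3.5942% + 1.2608 × 3.6452% = 8.19%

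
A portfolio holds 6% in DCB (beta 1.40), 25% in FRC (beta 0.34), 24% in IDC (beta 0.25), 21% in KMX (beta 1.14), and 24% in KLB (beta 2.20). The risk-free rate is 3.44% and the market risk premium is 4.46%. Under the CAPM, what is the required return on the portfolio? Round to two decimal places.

β_P = Σ w_i β_i = 0.06×1.40 + 0.25×0.34 + 0.24×0.25 + 0.21×1.14 + 0.24×2.20 = 0.9964
E(R_P) = R_f + β_P × MRP = 3.44% + 0.9964 × 4.46% = 7.88%

7.88%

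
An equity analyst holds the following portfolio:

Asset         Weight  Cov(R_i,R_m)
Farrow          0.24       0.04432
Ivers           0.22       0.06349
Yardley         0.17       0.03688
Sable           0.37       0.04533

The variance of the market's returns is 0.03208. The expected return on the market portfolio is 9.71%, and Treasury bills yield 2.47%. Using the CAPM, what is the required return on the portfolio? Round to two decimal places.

13.22%

β_Farrow = 0.04432 / 0.03208 = 1.3815
β_Ivers = 0.06349 / 0.03208 = 1.9791
β_Yardley = 0.03688 / 0.03208 = 1.1496
β_Sable = 0.04533 / 0.03208 = 1.4130
β_P = Σ w_i β_i = 0.24×1.3815 + 0.22×1.9791 + 0.17×1.1496 + 0.37×1.4130 = 1.4852
MRP = 9.71% − 2.47% = 7.24%
E(R_P) = R_f + β_P × MRP = 2.47% + 1.4852 × 7.24% = 13.22%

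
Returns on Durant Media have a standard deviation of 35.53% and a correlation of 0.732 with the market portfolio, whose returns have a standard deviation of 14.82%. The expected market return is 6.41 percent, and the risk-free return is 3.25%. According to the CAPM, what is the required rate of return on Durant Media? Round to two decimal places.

β = ρ × σ_i / σ_m = 0.732 × 35.53% / 14.82% = 1.7549
MRP = 6.41% − 3.25% = 3.16%
E(R) = 3.25% + 1.7549 × 3.16% = 8.80%

8.80%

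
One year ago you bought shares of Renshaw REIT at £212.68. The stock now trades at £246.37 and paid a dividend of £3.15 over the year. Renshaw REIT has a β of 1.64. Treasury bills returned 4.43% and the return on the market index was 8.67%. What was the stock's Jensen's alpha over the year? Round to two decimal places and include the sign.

+5.94%

Realised HPR = (P1 + D1 − P0) / P0 = (246.37 + 3.15 − 212.68) / 212.68 = 36.84 / 212.68 = 17.3218%
MRP = 8.67% − 4.43% = 4.24%
CAPM required = R_f + β·MRP = 4.43% + 1.64 × 4.24% = 11.3836%
α = realised − required = 17.3218% − 11.3836% = +5.94%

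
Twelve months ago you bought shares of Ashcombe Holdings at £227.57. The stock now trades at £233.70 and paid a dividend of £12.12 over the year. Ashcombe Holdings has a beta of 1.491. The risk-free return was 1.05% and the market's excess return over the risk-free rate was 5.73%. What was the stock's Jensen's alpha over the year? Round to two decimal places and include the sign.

-1.57%

Realised HPR = (P1 + D1 − P0) / P0 = (233.70 + 12.12 − 227.57) / 227.57 = 18.25 / 227.57 = 8.0195%
CAPM required = R_f + β·MRP = 1.05% + 1.491 × 5.73% = 9.59343%
α = realised − required = 8.0195% − 9.59343% = -1.57%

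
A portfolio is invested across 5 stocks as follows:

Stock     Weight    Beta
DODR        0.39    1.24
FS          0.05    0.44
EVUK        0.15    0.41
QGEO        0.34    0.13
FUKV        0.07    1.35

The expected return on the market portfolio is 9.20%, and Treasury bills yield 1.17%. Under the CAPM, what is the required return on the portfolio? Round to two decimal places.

6.84%

β_P = Σ w_i β_i = 0.39×1.24 + 0.05×0.44 + 0.15×0.41 + 0.34×0.13 + 0.07×1.35 = 0.7058
MRP = 9.20% − 1.17% = 8.03%
E(R_P) = R_f + β_P × MRP = 1.17% + 0.7058 × 8.03% = 6.84%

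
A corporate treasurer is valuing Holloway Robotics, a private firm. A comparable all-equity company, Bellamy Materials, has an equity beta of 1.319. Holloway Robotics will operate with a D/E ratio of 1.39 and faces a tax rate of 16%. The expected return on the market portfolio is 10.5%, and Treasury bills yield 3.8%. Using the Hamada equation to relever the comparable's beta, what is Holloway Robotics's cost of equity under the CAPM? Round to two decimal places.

22.96%

β_L = β_U × [1 + (1 − t)(D/E)] = 1.319 × [1 + (1 − 0.16) × 1.39]
    = 1.319 × [1 + 0.84 × 1.39] = 1.319 × 2.1676 = 2.8591
MRP = 10.5% − 3.8% = 6.70%
E(R) = R_f + β_L × MRP = 3.8% + 2.8591 × 6.7% = 22.96%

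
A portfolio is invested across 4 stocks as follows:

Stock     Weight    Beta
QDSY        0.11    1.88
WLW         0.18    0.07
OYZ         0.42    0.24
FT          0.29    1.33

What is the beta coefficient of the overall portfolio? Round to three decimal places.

0.706

β_P = Σ w_i β_i = 0.11×1.88 + 0.18×0.07 + 0.42×0.24 + 0.29×1.33 = 0.7059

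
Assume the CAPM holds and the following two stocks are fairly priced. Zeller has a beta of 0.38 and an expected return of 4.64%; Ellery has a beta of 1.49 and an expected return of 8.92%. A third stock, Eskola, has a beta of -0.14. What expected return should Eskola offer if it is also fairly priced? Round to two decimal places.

2.63%

MRP (SML slope) = (8.92% − 4.64%) / (1.49 − 0.38) = 4.28% / 1.11 = 3.8559%
R_f (intercept) = 4.64% − 0.38 × 3.8559% = 3.1748%
E(R_Eskola) = R_f + β × MRP = 3.1748% + -0.14 × 3.8559% = 2.63%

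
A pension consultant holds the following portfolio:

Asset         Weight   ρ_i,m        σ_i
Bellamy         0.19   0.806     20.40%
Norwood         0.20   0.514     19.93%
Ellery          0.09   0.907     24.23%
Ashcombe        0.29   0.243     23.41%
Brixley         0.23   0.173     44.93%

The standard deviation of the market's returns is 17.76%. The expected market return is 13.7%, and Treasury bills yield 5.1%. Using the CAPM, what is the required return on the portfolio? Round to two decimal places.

β_Bellamy = 0.806 × 20.40% / 17.76% = 0.9258
β_Norwood = 0.514 × 19.93% / 17.76% = 0.5768
β_Ellery = 0.907 × 24.23% / 17.76% = 1.2374
β_Ashcombe = 0.243 × 23.41% / 17.76% = 0.3203
β_Brixley = 0.173 × 44.93% / 17.76% = 0.4377
β_P = Σ w_i β_i = 0.19×0.9258 + 0.20×0.5768 + 0.09×1.2374 + 0.29×0.3203 + 0.23×0.4377 = 0.5962
MRP = 13.7% − 5.1% = 8.60%
E(R_P) = R_f + β_P × MRP = 5.1% + 0.5962 × 8.6% = 10.23%

10.23%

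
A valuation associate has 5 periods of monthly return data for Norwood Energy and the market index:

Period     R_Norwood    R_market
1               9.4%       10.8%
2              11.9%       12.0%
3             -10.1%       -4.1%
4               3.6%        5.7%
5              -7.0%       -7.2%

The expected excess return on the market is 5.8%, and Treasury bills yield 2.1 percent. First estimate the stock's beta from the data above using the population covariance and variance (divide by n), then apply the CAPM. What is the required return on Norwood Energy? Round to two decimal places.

Mean R_i = (9.4 + 11.9 − 10.1 + 3.6 − 7.0) / 5 = 1.5600%
Mean R_m = (10.8 + 12.0 − 4.1 + 5.7 − 7.2) / 5 = 3.4400%
Σ(R_i − R̄_i)(R_m − R̄_m) = 329.8180  ⇒  Cov = 329.8180 / 5 = 65.9636
Σ(R_m − R̄_m)² = 302.6120  ⇒  Var(R_m) = 302.6120 / 5 = 60.5224
β = Cov / Var(R_m) = 65.9636 / 60.5224 = 1.0899
E(R) = R_f + β × MRP = 2.1% + 1.0899 × 5.8% = 8.42%

8.42%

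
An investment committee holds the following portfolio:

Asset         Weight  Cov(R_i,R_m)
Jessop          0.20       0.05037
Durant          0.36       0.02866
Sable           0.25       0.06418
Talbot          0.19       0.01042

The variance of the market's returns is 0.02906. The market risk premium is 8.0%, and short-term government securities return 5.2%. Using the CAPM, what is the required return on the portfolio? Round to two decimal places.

15.78%

β_Jessop = 0.05037 / 0.02906 = 1.7333
β_Durant = 0.02866 / 0.02906 = 0.9862
β_Sable = 0.06418 / 0.02906 = 2.2085
β_Talbot = 0.01042 / 0.02906 = 0.3586
β_P = Σ w_i β_i = 0.20×1.7333 + 0.36×0.9862 + 0.25×2.2085 + 0.19×0.3586 = 1.3220
E(R_P) = R_f + β_P × MRP = 5.2% + 1.3220 × 8.0% = 15.78%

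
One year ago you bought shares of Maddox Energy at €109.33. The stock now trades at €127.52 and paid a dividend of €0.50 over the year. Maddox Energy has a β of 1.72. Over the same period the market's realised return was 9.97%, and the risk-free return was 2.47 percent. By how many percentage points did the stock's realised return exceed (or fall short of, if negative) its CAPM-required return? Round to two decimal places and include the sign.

Realised HPR = (P1 + D1 − P0) / P0 = (127.52 + 0.50 − 109.33) / 109.33 = 18.69 / 109.33 = 17.0950%
MRP = 9.97% − 2.47% = 7.50%
CAPM required = R_f + β·MRP = 2.47% + 1.72 × 7.50% = 15.3700%
α = realised − required = 17.0950% − 15.3700% = +1.73%

+1.73%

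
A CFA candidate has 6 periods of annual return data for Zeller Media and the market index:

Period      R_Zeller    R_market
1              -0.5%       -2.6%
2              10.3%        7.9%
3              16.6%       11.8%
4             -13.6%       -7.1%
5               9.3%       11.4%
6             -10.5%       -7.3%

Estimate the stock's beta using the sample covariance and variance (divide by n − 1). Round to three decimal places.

1.297

Mean R_i = (-0.5 + 10.3 + 16.6 − 13.6 + 9.3 − 10.5) / 6 = 1.9333%
Mean R_m = (-2.6 + 7.9 + 11.8 − 7.1 + 11.4 − 7.3) / 6 = 2.3500%
Σ(R_i − R̄_i)(R_m − R̄_m) = 530.5200  ⇒  Cov = 530.5200 / 5 = 106.1040
Σ(R_m − R̄_m)² = 408.9350  ⇒  Var(R_m) = 408.9350 / 5 = 81.7870
β = Cov / Var(R_m) = 106.1040 / 81.7870 = 1.2973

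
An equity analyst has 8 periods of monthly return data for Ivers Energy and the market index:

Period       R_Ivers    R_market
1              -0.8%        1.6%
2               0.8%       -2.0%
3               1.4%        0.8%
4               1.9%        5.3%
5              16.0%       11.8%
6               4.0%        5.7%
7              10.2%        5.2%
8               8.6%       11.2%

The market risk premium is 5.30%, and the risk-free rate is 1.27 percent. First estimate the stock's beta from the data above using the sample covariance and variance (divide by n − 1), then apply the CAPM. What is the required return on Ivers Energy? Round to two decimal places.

6.49%

Mean R_i = (-0.8 + 0.8 + 1.4 + 1.9 + 16.0 + 4.0 + 10.2 + 8.6) / 8 = 5.2625%
Mean R_m = (1.6 − 2.0 + 0.8 + 5.3 + 11.8 + 5.7 + 5.2 + 11.2) / 8 = 4.9500%
Σ(R_i − R̄_i)(R_m − R̄_m) = 160.8750  ⇒  Cov = 160.8750 / 7 = 22.9821
Σ(R_m − R̄_m)² = 163.4800  ⇒  Var(R_m) = 163.4800 / 7 = 23.3543
β = Cov / Var(R_m) = 22.9821 / 23.3543 = 0.9841
E(R) = R_f + β × MRP = 1.27% + 0.9841 × 5.30% = 6.49%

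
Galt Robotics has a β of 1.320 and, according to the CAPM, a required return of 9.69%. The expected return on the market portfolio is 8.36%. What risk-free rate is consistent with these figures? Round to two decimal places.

4.20%

E(R) = R_f + β(E(R_m) − R_f) = R_f(1 − β) + β·E(R_m)
9.69% = R_f × (1 − 1.320) + 1.320 × 8.36%
9.69% = R_f × -0.320 + 11.03520%
R_f = (9.69% − 11.03520%) / -0.320 = 4.20%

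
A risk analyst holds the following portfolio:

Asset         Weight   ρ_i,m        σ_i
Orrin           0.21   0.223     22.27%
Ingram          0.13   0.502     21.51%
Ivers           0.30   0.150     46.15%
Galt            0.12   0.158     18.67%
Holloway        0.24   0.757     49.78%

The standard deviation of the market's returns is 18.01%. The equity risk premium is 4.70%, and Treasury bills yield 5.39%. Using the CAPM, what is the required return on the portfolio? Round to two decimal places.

9.02%

β_Orrin = 0.223 × 22.27% / 18.01% = 0.2757
β_Ingram = 0.502 × 21.51% / 18.01% = 0.5996
β_Ivers = 0.150 × 46.15% / 18.01% = 0.3844
β_Galt = 0.158 × 18.67% / 18.01% = 0.1638
β_Holloway = 0.757 × 49.78% / 18.01% = 2.0924
β_P = Σ w_i β_i = 0.21×0.2757 + 0.13×0.5996 + 0.30×0.3844 + 0.12×0.1638 + 0.24×2.0924 = 0.7730
E(R_P) = R_f + β_P × MRP = 5.39% + 0.7730 × 4.70% = 9.02%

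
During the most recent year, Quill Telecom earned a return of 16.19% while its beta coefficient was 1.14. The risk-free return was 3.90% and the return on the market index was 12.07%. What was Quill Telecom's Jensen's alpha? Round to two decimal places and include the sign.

Market excess return = 12.07% − 3.90% = 8.17%
CAPM benchmark = R_f + β(R_m − R_f) = 3.90% + 1.14 × 8.17% = 13.2138%
α = actual − benchmark = 16.19% − 13.2138% = +2.98%

+2.98%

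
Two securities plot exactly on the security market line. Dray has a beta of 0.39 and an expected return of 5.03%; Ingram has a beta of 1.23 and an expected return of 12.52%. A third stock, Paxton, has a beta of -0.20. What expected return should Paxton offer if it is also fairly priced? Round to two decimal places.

MRP (SML slope) = (12.52% − 5.03%) / (1.23 − 0.39) = 7.49% / 0.84 = 8.9167%
R_f (intercept) = 5.03% − 0.39 × 8.9167% = 1.5525%
E(R_Paxton) = R_f + β × MRP = 1.5525% + -0.20 × 8.9167% = -0.23%

-0.23%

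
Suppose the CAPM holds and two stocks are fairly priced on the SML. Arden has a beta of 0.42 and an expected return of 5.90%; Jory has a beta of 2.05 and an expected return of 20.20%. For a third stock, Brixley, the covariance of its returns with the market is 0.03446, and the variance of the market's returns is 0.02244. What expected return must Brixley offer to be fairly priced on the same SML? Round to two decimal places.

15.69%

MRP = (20.20% − 5.90%) / (2.05 − 0.42) = 8.7730%
R_f = 5.90% − 0.42 × 8.7730% = 2.2153%
β_Brixley = Cov / Var(R_m) = 0.03446 / 0.02244 = 1.5357
E(R_Brixley) = R_f + β × MRP = 2.2153% + 1.5357 × 8.7730% = 15.69%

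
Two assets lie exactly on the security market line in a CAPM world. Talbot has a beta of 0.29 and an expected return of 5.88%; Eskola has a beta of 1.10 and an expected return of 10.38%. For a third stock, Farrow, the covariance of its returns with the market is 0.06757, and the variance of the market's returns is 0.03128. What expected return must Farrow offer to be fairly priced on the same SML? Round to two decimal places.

16.27%

MRP = (10.38% − 5.88%) / (1.10 − 0.29) = 5.5556%
R_f = 5.88% − 0.29 × 5.5556% = 4.2689%
β_Farrow = Cov / Var(R_m) = 0.06757 / 0.03128 = 2.1602
E(R_Farrow) = R_f + β × MRP = 4.2689% + 2.1602 × 5.5556% = 16.27%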